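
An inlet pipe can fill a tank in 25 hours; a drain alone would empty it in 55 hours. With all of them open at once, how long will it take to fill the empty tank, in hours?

275/6 hours

Net rate = 1/25 − 1/55 = (11 − 5)/275 = 6/275 per hour.
Filling time = 1 ÷ (6/275) = 275/6 hours.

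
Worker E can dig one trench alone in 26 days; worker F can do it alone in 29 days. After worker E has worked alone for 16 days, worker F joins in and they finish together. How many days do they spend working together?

In 16 days worker E does 16/26 = 8/13 of the job, leaving 5/13.
Worker E and worker F together work at 55/754 per day, so finishing takes 5/13 ÷ 55/754 = 58/11 days.

58/11 days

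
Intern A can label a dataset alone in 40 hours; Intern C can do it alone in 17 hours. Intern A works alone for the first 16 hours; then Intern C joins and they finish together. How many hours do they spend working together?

In 16 hours Intern A does 16/40 = 2/5 of the job, leaving 3/5.
Intern A and Intern C together work at 57/680 per hour, so finishing takes 3/5 ÷ 57/680 = 136/19 hours.

136/19 hours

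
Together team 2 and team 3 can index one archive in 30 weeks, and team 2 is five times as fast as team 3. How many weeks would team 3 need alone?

180 weeks

Let team 3's rate be r; then team 2's rate is 5r, so together (5 + 1)r = 6r = 1/30.
Thus r = 1/180 per week.
Team 3 alone: 180 weeks; team 2 alone: 36 weeks.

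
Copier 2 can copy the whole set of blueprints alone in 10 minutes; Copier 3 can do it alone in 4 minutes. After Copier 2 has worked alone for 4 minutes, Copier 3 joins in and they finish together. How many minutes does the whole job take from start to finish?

40/7 minutes

In 4 minutes Copier 2 does 4/10 = 2/5 of the job, leaving 3/5.
Copier 2 and Copier 3 together work at 7/20 per minute, so finishing takes 3/5 ÷ 7/20 = 12/7 minutes.
Total time = 4 + 12/7 = 40/7 minutes.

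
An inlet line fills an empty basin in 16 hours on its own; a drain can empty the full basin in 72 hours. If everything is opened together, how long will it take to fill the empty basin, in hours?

Net rate = 1/16 − 1/72 = (9 − 2)/144 = 7/144 per hour.
Filling time = 1 ÷ (7/144) = 144/7 hours.

144/7 hours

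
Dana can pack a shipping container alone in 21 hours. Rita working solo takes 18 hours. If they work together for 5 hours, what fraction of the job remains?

61/126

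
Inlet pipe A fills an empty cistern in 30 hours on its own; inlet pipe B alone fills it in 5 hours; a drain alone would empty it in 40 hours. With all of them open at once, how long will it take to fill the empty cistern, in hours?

24/5 hours

Net rate = 1/30 + 1/5 − 1/40 = (4 + 24 − 3)/120 = 25/120 = 5/24 per hour.
Filling time = 1 ÷ (5/24) = 24/5 hours.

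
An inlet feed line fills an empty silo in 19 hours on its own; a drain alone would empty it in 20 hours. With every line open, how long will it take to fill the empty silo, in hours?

380 hours

Net rate = 1/19 − 1/20 = (20 − 19)/380 = 1/380 per hour.
Filling time = 1 ÷ (1/380) = 380 hours.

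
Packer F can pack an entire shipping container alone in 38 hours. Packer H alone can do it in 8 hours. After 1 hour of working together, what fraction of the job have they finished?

23/152

Combined rate: 1/38 + 1/8 = (4 + 19)/152 = 23/152 per hour.
In 1 hour they complete 1·23/152 = 23/152 of the job.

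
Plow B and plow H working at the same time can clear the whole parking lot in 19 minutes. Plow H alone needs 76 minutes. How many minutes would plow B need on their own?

76/3 minutes

Combined rate is 1/19 per minute.
Known contribution: 1/76 per minute.
So plow B's rate is 1/19 − 1/76 = 3/76, meaning 76/3 minutes alone.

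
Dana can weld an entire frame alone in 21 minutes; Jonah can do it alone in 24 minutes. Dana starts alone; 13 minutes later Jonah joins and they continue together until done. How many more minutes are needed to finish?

64/15 minutes

In 13 minutes Dana does 13/21 of the job, leaving 8/21.
Dana and Jonah together work at 5/56 per minute, so finishing takes 8/21 ÷ 5/56 = 64/15 minutes.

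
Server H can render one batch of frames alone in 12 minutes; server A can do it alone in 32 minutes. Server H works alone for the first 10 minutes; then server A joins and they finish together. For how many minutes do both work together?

16/11 minutes

In 10 minutes server H does 10/12 = 5/6 of the job, leaving 1/6.
Server H and server A together work at 11/96 per minute, so finishing takes 1/6 ÷ 11/96 = 16/11 minutes.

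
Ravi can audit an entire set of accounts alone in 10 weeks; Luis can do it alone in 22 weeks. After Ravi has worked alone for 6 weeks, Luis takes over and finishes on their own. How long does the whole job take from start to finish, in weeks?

74/5 weeks

In 6 weeks Ravi does 6/10 = 3/5 of the job, leaving 2/5.
Luis works at 1/22 per week, so finishing takes 2/5 ÷ 1/22 = 44/5 weeks.
Total time = 6 + 44/5 = 74/5 weeks.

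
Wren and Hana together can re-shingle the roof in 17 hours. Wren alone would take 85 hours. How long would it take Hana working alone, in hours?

Combined rate is 1/17 per hour.
Known contribution: 1/85 per hour.
So Hana's rate is 1/17 − 1/85 = 4/85, meaning 85/4 hours alone.

85/4 hours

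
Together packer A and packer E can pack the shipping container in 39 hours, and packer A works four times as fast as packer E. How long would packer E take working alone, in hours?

195 hours

Let packer E's rate be r; then packer A's rate is 4r, so together (4 + 1)r = 5r = 1/39.
Thus r = 1/195 per hour.
Packer E alone: 195 hours; packer A alone: 195/4 hours.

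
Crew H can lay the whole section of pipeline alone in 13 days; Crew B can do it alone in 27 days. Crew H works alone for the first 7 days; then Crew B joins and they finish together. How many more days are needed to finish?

In 7 days Crew H does 7/13 of the job, leaving 6/13.
Crew H and Crew B together work at 40/351 per day, so finishing takes 6/13 ÷ 40/351 = 81/20 days.

81/20 days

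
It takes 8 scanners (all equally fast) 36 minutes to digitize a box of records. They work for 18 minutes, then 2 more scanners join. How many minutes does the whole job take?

162/5 minutes

One scanner does 1/288 of the job per minute.
After 18 minutes with 8 scanners, 1/2 is done (1/2 left).
With 10 scanners the rate is 10/288 = 5/144, so the rest takes 1/2 ÷ 5/144 = 72/5 minutes.
Total = 18 + 72/5 = 162/5 minutes.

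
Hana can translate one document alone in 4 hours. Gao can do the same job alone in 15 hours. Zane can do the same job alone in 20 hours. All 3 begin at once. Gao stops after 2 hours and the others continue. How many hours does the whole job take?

26/9 hours

In the first 2 hours the combined rate is 11/30, so 11/15 of the job is done, leaving 4/15.
After Gao leaves the rate is 3/10 per hour; the remaining 4/15 takes 8/9 hours.
Total = 2 + 8/9 = 26/9 hours.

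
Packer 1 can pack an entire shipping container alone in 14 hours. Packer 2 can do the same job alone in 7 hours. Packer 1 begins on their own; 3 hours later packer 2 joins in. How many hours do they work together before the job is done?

In the first 3 hours packer 1 alone does 3/14 of the job, leaving 11/14.
Once everyone is working, combined rate: 1/14 + 1/7 = (1 + 2)/14 = 3/14 per hour.
Remaining 11/14 at 3/14 per hour takes 11/3 hours.

11/3 hours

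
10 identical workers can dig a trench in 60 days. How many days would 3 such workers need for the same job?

200 days

Total work is 10·60 = 600 worker-days.
With 3 workers: 600/3 = 200 days.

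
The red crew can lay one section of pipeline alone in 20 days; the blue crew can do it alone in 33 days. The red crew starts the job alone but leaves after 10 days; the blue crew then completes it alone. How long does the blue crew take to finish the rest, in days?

In 10 days the red crew does 10/20 = 1/2 of the job, leaving 1/2.
The blue crew works at 1/33 per day, so finishing takes 1/2 ÷ 1/33 = 33/2 days.

33/2 days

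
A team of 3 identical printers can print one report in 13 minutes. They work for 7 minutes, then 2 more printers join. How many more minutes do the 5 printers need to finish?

18/5 minutes

One printer does 1/39 of the job per minute.
After 7 minutes with 3 printers, 7/13 is done (6/13 left).
With 5 printers the rate is 5/39, so the rest takes 6/13 ÷ 5/39 = 18/5 minutes.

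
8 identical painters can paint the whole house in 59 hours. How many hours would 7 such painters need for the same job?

Total work is 8·59 = 472 painter-hours.
With 7 painters: 472/7 hours.

472/7 hours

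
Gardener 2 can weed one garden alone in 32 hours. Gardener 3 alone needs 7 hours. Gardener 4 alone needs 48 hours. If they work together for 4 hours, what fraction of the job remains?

Combined rate: 1/32 + 1/7 + 1/48 = (21 + 96 + 14)/672 = 131/672 per hour.
In 4 hours they complete 4·131/672 = 131/168 of the job.
So 37/168 remains.

37/168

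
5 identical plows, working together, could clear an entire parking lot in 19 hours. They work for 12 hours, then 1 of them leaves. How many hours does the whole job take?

One plow does 1/95 of the job per hour.
After 12 hours with 5 plows, 12/19 is done (7/19 left).
With 4 plows the rate is 4/95, so the rest takes 7/19 ÷ 4/95 = 35/4 hours.
Total = 12 + 35/4 = 83/4 hours.

83/4 hours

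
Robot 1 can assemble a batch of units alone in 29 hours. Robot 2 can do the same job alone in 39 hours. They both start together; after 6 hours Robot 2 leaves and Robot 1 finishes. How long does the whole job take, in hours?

In the first 6 hours the combined rate is 68/1131, so 136/377 of the job is done, leaving 241/377.
After Robot 2 leaves the rate is 1/29 per hour; the remaining 241/377 takes 241/13 hours.
Total = 6 + 241/13 = 319/13 hours.

319/13 hours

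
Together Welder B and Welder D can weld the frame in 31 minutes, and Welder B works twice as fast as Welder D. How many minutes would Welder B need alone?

Let Welder D's rate be r; then Welder B's rate is 2r, so together (2 + 1)r = 3r = 1/31.
Thus r = 1/93 per minute.
Welder D alone: 93 minutes; Welder B alone: 93/2 minutes.

93/2 minutes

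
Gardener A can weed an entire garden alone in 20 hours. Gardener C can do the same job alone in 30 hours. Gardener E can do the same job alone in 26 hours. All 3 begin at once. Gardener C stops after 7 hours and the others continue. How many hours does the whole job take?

26/3 hours

In the first 7 hours the combined rate is 19/156, so 133/156 of the job is done, leaving 23/156.
After Gardener C leaves the rate is 23/260 per hour; the remaining 23/156 takes 5/3 hours.
Total = 7 + 5/3 = 26/3 hours.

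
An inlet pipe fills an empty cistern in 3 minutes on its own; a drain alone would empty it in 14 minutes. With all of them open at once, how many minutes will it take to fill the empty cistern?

42/11 minutes

Net rate = 1/3 − 1/14 = (14 − 3)/42 = 11/42 per minute.
Filling time = 1 ÷ (11/42) = 42/11 minutes.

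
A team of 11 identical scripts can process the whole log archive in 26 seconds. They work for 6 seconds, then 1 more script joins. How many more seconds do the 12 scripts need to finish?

55/3 seconds

One script does 1/286 of the job per second.
After 6 seconds with 11 scripts, 3/13 is done (10/13 left).
With 12 scripts the rate is 12/286 = 6/143, so the rest takes 10/13 ÷ 6/143 = 55/3 seconds.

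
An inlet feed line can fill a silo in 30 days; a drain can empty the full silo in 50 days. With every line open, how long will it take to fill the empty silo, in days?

Net rate = 1/30 − 1/50 = (5 − 3)/150 = 2/150 = 1/75 per day.
Filling time = 1 ÷ (1/75) = 75 days.

75 days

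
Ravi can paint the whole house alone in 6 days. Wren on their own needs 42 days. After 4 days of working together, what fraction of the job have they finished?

16/21

Combined rate: 1/6 + 1/42 = (7 + 1)/42 = 8/42 = 4/21 per day.
In 4 days they complete 4·4/21 = 16/21 of the job.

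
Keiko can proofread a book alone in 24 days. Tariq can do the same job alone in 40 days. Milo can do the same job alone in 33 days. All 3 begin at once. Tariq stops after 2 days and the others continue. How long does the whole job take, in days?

66/5 days

In the first 2 days the combined rate is 16/165, so 32/165 of the job is done, leaving 133/165.
After Tariq leaves the rate is 19/264 per day; the remaining 133/165 takes 56/5 days.
Total = 2 + 56/5 = 66/5 days.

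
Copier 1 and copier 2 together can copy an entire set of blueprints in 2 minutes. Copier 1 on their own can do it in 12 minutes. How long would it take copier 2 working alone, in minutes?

Combined rate is 1/2 per minute.
Known contribution: 1/12 per minute.
So copier 2's rate is 1/2 − 1/12 = 5/12, meaning 12/5 minutes alone.

12/5 minutes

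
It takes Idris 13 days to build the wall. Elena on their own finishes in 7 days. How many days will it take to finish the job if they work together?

Combined rate: 1/13 + 1/7 = (7 + 13)/91 = 20/91 per day.
Time = 1 ÷ (20/91) = 91/20 days.

91/20 days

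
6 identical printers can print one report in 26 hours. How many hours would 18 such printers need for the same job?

26/3 hours

Total work is 6·26 = 156 printer-hours.
With 18 printers: 156/18 = 26/3 hours.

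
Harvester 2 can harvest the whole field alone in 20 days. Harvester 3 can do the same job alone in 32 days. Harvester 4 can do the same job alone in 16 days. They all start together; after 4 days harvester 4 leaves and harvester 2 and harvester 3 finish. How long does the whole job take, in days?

120/13 days

In the first 4 days the combined rate is 23/160, so 23/40 of the job is done, leaving 17/40.
After harvester 4 leaves the rate is 13/160 per day; the remaining 17/40 takes 68/13 days.
Total = 4 + 68/13 = 120/13 days.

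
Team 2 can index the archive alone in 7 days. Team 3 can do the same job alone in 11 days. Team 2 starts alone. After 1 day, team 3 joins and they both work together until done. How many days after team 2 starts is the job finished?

14/3 days

In the first 1 day team 2 alone does 1/7 of the job, leaving 6/7.
Once everyone is working, combined rate: 1/7 + 1/11 = (11 + 7)/77 = 18/77 per day.
Remaining 6/7 at 18/77 per day takes 11/3 days.
Total from the start = 1 + 11/3 = 14/3 days.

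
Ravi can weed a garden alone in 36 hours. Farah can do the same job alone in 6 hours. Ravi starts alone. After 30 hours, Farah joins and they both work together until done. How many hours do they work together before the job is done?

6/7 hours

In the first 30 hours Ravi alone does 30/36 = 5/6 of the job, leaving 1/6.
Once everyone is working, combined rate: 1/36 + 1/6 = (1 + 6)/36 = 7/36 per hour.
Remaining 1/6 at 7/36 per hour takes 6/7 hours.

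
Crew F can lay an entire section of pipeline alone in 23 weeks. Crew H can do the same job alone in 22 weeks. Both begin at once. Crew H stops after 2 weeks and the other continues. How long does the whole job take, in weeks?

In the first 2 weeks the combined rate is 45/506, so 45/253 of the job is done, leaving 208/253.
After Crew H leaves the rate is 1/23 per week; the remaining 208/253 takes 208/11 weeks.
Total = 2 + 208/11 = 230/11 weeks.

230/11 weeks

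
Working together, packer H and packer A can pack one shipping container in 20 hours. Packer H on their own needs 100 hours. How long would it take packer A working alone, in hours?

Combined rate is 1/20 per hour.
Known contribution: 1/100 per hour.
So packer A's rate is 1/20 − 1/100 = 1/25, meaning 25 hours alone.

25 hours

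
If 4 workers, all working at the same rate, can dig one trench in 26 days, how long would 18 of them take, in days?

52/9 days

Total work is 4·26 = 104 worker-days.
With 18 workers: 104/18 = 52/9 days.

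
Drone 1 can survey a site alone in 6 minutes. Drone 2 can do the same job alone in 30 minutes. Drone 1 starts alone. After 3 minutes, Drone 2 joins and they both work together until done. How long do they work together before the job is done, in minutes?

5/2 minutes

In the first 3 minutes Drone 1 alone does 3/6 = 1/2 of the job, leaving 1/2.
Once everyone is working, combined rate: 1/6 + 1/30 = (5 + 1)/30 = 6/30 = 1/5 per minute.
Remaining 1/2 at 1/5 per minute takes 5/2 minutes.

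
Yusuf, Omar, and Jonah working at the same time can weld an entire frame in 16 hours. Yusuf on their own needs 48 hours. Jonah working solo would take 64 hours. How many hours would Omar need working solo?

Combined rate is 1/16 per hour.
Known contribution: 1/48 + 1/64 = (4 + 3)/192 = 7/192 per hour.
So Omar's rate is 1/16 − 7/192 = 5/192, meaning 192/5 hours alone.

192/5 hours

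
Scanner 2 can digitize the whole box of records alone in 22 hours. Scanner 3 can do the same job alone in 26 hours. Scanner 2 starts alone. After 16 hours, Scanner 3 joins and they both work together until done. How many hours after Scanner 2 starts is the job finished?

In the first 16 hours Scanner 2 alone does 16/22 = 8/11 of the job, leaving 3/11.
Once everyone is working, combined rate: 1/22 + 1/26 = (13 + 11)/286 = 24/286 = 12/143 per hour.
Remaining 3/11 at 12/143 per hour takes 13/4 hours.
Total from the start = 16 + 13/4 = 77/4 hours.

77/4 hours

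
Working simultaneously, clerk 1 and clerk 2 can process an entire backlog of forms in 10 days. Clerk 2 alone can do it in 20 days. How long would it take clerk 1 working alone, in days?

20 days

Combined rate is 1/10 per day.
Known contribution: 1/20 per day.
So clerk 1's rate is 1/10 − 1/20 = 1/20, meaning 20 days alone.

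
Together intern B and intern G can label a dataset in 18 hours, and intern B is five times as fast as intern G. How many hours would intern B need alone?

108/5 hours

Let intern G's rate be r; then intern B's rate is 5r, so together (5 + 1)r = 6r = 1/18.
Thus r = 1/108 per hour.
Intern G alone: 108 hours; intern B alone: 108/5 hours.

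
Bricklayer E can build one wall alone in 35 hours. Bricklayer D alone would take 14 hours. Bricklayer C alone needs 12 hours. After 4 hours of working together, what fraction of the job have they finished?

Combined rate: 1/35 + 1/14 + 1/12 = (12 + 30 + 35)/420 = 77/420 = 11/60 per hour.
In 4 hours they complete 4·11/60 = 11/15 of the job.

11/15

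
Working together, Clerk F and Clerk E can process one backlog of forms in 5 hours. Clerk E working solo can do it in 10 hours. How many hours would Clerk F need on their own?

10 hours

Combined rate is 1/5 per hour.
Known contribution: 1/10 per hour.
So Clerk F's rate is 1/5 − 1/10 = 1/10, meaning 10 hours alone.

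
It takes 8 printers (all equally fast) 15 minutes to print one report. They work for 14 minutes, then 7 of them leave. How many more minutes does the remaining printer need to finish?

One printer does 1/120 of the job per minute.
After 14 minutes with 8 printers, 14/15 is done (1/15 left).
With 1 printer the rate is 1/120, so the rest takes 1/15 ÷ 1/120 = 8 minutes.

8 minutes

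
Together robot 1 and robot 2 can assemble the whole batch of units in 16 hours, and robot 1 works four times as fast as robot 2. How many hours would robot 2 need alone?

80 hours

Let robot 2's rate be r; then robot 1's rate is 4r, so together (4 + 1)r = 5r = 1/16.
Thus r = 1/80 per hour.
Robot 2 alone: 80 hours; robot 1 alone: 20 hours.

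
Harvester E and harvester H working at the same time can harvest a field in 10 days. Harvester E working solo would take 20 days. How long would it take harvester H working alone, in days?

20 days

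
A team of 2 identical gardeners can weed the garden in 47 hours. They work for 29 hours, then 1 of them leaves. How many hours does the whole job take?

One gardener does 1/94 of the job per hour.
After 29 hours with 2 gardeners, 29/47 is done (18/47 left).
With 1 gardener the rate is 1/94, so the rest takes 18/47 ÷ 1/94 = 36 hours.
Total = 29 + 36 = 65 hours.

65 hours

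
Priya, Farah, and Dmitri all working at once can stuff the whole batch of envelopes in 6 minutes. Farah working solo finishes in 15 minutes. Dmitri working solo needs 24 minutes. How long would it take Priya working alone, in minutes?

120/7 minutes

Combined rate is 1/6 per minute.
Known contribution: 1/15 + 1/24 = (8 + 5)/120 = 13/120 per minute.
So Priya's rate is 1/6 − 13/120 = 7/120, meaning 120/7 minutes alone.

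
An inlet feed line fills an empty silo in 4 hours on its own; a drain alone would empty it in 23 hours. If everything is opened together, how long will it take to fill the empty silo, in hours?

Net rate = 1/4 − 1/23 = (23 − 4)/92 = 19/92 per hour.
Filling time = 1 ÷ (19/92) = 92/19 hours.

92/19 hours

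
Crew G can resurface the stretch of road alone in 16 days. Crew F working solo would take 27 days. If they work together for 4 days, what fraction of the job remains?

65/108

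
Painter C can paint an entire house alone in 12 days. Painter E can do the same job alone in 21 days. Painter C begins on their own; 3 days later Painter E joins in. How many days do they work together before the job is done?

63/11 days

In the first 3 days Painter C alone does 3/12 = 1/4 of the job, leaving 3/4.
Once everyone is working, combined rate: 1/12 + 1/21 = (7 + 4)/84 = 11/84 per day.
Remaining 3/4 at 11/84 per day takes 63/11 days.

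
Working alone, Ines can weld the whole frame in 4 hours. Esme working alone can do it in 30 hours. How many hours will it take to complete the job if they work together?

Combined rate: 1/4 + 1/30 = (15 + 2)/60 = 17/60 per hour.
Time = 1 ÷ (17/60) = 60/17 hours.

60/17 hours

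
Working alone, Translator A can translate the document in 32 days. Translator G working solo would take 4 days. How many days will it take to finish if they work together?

32/9 days

Combined rate: 1/32 + 1/4 = (1 + 8)/32 = 9/32 per day.
Time = 1 ÷ (9/32) = 32/9 days.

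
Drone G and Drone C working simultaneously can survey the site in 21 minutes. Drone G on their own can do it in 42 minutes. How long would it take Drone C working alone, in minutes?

Combined rate is 1/21 per minute.
Known contribution: 1/42 per minute.
So Drone C's rate is 1/21 − 1/42 = 1/42, meaning 42 minutes alone.

42 minutes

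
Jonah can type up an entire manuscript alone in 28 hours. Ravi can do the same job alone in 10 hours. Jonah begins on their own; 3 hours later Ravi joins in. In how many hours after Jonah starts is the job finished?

182/19 hours

In the first 3 hours Jonah alone does 3/28 of the job, leaving 25/28.
Once everyone is working, combined rate: 1/28 + 1/10 = (5 + 14)/140 = 19/140 per hour.
Remaining 25/28 at 19/140 per hour takes 125/19 hours.
Total from the start = 3 + 125/19 = 182/19 hours.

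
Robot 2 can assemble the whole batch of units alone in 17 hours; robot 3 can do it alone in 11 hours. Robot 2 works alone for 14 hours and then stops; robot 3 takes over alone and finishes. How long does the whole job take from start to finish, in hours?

In 14 hours robot 2 does 14/17 of the job, leaving 3/17.
Robot 3 works at 1/11 per hour, so finishing takes 3/17 ÷ 1/11 = 33/17 hours.
Total time = 14 + 33/17 = 271/17 hours.

271/17 hours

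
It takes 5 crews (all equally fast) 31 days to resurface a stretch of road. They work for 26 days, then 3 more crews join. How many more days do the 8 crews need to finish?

25/8 days

One crew does 1/155 of the job per day.
After 26 days with 5 crews, 26/31 is done (5/31 left).
With 8 crews the rate is 8/155, so the rest takes 5/31 ÷ 8/155 = 25/8 days.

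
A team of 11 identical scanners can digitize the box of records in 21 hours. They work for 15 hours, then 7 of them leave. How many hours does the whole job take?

63/2 hours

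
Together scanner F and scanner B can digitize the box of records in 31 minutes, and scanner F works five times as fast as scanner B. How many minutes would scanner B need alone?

186 minutes

Let scanner B's rate be r; then scanner F's rate is 5r, so together (5 + 1)r = 6r = 1/31.
Thus r = 1/186 per minute.
Scanner B alone: 186 minutes; scanner F alone: 186/5 minutes.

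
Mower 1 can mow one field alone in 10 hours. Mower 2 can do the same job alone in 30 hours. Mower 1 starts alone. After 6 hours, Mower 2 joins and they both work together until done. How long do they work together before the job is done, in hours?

3 hours

In the first 6 hours Mower 1 alone does 6/10 = 3/5 of the job, leaving 2/5.
Once everyone is working, combined rate: 1/10 + 1/30 = (3 + 1)/30 = 4/30 = 2/15 per hour.
Remaining 2/5 at 2/15 per hour takes 3 hours.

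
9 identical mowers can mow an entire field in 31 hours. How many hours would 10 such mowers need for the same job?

Total work is 9·31 = 279 mower-hours.
With 10 mowers: 279/10 hours.

279/10 hours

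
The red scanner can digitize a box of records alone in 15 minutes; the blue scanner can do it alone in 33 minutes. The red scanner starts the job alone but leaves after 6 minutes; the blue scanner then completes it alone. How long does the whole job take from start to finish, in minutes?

In 6 minutes the red scanner does 6/15 = 2/5 of the job, leaving 3/5.
The blue scanner works at 1/33 per minute, so finishing takes 3/5 ÷ 1/33 = 99/5 minutes.
Total time = 6 + 99/5 = 129/5 minutes.

129/5 minutes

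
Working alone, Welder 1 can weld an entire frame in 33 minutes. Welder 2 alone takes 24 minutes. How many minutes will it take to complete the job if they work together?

Combined rate: 1/33 + 1/24 = (8 + 11)/264 = 19/264 per minute.
Time = 1 ÷ (19/264) = 264/19 minutes.

264/19 minutes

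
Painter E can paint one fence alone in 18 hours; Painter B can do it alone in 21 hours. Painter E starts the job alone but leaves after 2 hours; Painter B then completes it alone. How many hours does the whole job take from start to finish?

62/3 hours

In 2 hours Painter E does 2/18 = 1/9 of the job, leaving 8/9.
Painter B works at 1/21 per hour, so finishing takes 8/9 ÷ 1/21 = 56/3 hours.
Total time = 2 + 56/3 = 62/3 hours.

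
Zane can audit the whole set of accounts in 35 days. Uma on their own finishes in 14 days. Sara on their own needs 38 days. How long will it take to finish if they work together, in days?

Combined rate: 1/35 + 1/14 + 1/38 = (38 + 95 + 35)/1330 = 168/1330 = 12/95 per day.
Time = 1 ÷ (12/95) = 95/12 days.

95/12 days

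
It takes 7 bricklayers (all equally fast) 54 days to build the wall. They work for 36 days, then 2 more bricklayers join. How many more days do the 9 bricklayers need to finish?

14 days

One bricklayer does 1/378 of the job per day.
After 36 days with 7 bricklayers, 2/3 is done (1/3 left).
With 9 bricklayers the rate is 9/378 = 1/42, so the rest takes 1/3 ÷ 1/42 = 14 days.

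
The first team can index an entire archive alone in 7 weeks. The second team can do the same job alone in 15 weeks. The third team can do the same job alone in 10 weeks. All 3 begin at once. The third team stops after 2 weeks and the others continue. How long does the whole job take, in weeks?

In the first 2 weeks the combined rate is 13/42, so 13/21 of the job is done, leaving 8/21.
After the third team leaves the rate is 22/105 per week; the remaining 8/21 takes 20/11 weeks.
Total = 2 + 20/11 = 42/11 weeks.

42/11 weeks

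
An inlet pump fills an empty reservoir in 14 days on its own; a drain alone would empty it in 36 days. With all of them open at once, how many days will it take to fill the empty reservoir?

252/11 days

Net rate = 1/14 − 1/36 = (18 − 7)/252 = 11/252 per day.
Filling time = 1 ÷ (11/252) = 252/11 days.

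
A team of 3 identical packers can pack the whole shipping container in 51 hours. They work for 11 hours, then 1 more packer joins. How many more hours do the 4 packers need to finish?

30 hours

One packer does 1/153 of the job per hour.
After 11 hours with 3 packers, 11/51 is done (40/51 left).
With 4 packers the rate is 4/153, so the rest takes 40/51 ÷ 4/153 = 30 hours.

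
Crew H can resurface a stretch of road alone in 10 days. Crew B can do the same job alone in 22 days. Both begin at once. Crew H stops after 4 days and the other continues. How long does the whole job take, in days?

66/5 days

In the first 4 days the combined rate is 8/55, so 32/55 of the job is done, leaving 23/55.
After Crew H leaves the rate is 1/22 per day; the remaining 23/55 takes 46/5 days.
Total = 4 + 46/5 = 66/5 days.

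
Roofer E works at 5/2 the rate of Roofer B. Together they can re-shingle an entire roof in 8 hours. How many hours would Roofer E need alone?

56/5 hours

Let Roofer B's rate be r; then Roofer E's rate is (5/2)r, so together (5/2 + 1)r = (7/2)r = 1/8.
Thus r = 1/28 per hour.
Roofer B alone: 28 hours; Roofer E alone: 56/5 hours.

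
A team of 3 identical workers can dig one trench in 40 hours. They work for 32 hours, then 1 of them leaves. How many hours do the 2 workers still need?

One worker does 1/120 of the job per hour.
After 32 hours with 3 workers, 4/5 is done (1/5 left).
With 2 workers the rate is 2/120 = 1/60, so the rest takes 1/5 ÷ 1/60 = 12 hours.

12 hours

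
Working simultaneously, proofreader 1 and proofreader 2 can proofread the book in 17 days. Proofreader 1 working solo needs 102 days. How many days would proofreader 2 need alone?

Combined rate is 1/17 per day.
Known contribution: 1/102 per day.
So proofreader 2's rate is 1/17 − 1/102 = 5/102, meaning 102/5 days alone.

102/5 days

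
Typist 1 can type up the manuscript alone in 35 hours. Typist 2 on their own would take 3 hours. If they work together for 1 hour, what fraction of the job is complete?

38/105

Combined rate: 1/35 + 1/3 = (3 + 35)/105 = 38/105 per hour.
In 1 hour they complete 1·38/105 = 38/105 of the job.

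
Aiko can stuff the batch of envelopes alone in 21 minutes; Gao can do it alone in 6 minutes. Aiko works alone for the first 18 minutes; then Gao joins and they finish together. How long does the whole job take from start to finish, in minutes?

56/3 minutes

In 18 minutes Aiko does 18/21 = 6/7 of the job, leaving 1/7.
Aiko and Gao together work at 3/14 per minute, so finishing takes 1/7 ÷ 3/14 = 2/3 minutes.
Total time = 18 + 2/3 = 56/3 minutes.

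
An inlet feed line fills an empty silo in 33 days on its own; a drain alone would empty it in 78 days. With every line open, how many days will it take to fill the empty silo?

Net rate = 1/33 − 1/78 = (26 − 11)/858 = 15/858 = 5/286 per day.
Filling time = 1 ÷ (5/286) = 286/5 days.

286/5 days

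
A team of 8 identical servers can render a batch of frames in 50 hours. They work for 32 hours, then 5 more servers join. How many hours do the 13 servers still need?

One server does 1/400 of the job per hour.
After 32 hours with 8 servers, 16/25 is done (9/25 left).
With 13 servers the rate is 13/400, so the rest takes 9/25 ÷ 13/400 = 144/13 hours.

144/13 hours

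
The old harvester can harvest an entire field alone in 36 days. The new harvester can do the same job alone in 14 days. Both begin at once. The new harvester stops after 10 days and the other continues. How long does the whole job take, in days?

72/7 days

In the first 10 days the combined rate is 25/252, so 125/126 of the job is done, leaving 1/126.
After the new harvester leaves the rate is 1/36 per day; the remaining 1/126 takes 2/7 days.
Total = 10 + 2/7 = 72/7 days.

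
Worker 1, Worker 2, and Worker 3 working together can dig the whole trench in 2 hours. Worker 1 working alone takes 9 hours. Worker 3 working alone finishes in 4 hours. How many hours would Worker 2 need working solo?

Combined rate is 1/2 per hour.
Known contribution: 1/9 + 1/4 = (4 + 9)/36 = 13/36 per hour.
So Worker 2's rate is 1/2 − 13/36 = 5/36, meaning 36/5 hours alone.

36/5 hours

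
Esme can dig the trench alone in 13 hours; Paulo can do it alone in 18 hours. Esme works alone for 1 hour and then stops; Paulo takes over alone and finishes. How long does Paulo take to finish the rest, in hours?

216/13 hours

In 1 hour Esme does 1/13 of the job, leaving 12/13.
Paulo works at 1/18 per hour, so finishing takes 12/13 ÷ 1/18 = 216/13 hours.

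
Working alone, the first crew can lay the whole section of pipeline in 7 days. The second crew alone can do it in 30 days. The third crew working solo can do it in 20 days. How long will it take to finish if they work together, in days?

84/19 days

Combined rate: 1/7 + 1/30 + 1/20 = (60 + 14 + 21)/420 = 95/420 = 19/84 per day.
Time = 1 ÷ (19/84) = 84/19 days.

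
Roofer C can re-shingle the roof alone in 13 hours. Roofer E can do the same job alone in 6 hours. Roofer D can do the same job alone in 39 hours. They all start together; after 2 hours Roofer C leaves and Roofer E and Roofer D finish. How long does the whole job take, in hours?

22/5 hours

In the first 2 hours the combined rate is 7/26, so 7/13 of the job is done, leaving 6/13.
After Roofer C leaves the rate is 5/26 per hour; the remaining 6/13 takes 12/5 hours.
Total = 2 + 12/5 = 22/5 hours.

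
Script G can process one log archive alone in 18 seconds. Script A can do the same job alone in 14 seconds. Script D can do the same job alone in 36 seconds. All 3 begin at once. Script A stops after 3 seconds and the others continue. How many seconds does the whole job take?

66/7 seconds

In the first 3 seconds the combined rate is 13/84, so 13/28 of the job is done, leaving 15/28.
After Script A leaves the rate is 1/12 per second; the remaining 15/28 takes 45/7 seconds.
Total = 3 + 45/7 = 66/7 seconds.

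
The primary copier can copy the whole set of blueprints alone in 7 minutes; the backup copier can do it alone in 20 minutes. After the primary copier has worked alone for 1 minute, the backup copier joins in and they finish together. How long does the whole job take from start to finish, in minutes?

49/9 minutes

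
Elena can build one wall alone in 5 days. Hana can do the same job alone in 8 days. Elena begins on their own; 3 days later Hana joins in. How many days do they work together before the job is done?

16/13 days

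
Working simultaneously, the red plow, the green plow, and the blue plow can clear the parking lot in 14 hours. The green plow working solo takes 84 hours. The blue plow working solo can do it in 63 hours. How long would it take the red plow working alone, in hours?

252/11 hours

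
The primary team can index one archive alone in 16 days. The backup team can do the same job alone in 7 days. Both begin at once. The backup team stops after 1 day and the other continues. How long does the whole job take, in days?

96/7 days

In the first 1 day the combined rate is 23/112, so 23/112 of the job is done, leaving 89/112.
After the backup team leaves the rate is 1/16 per day; the remaining 89/112 takes 89/7 days.
Total = 1 + 89/7 = 96/7 days.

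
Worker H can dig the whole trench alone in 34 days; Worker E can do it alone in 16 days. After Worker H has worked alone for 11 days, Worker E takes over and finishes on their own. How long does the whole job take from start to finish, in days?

In 11 days Worker H does 11/34 of the job, leaving 23/34.
Worker E works at 1/16 per day, so finishing takes 23/34 ÷ 1/16 = 184/17 days.
Total time = 11 + 184/17 = 371/17 days.

371/17 days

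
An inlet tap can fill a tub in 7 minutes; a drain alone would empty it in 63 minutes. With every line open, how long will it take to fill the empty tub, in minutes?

63/8 minutes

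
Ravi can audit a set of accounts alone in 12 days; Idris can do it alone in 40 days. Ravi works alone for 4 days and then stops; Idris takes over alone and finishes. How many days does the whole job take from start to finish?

92/3 days

In 4 days Ravi does 4/12 = 1/3 of the job, leaving 2/3.
Idris works at 1/40 per day, so finishing takes 2/3 ÷ 1/40 = 80/3 days.
Total time = 4 + 80/3 = 92/3 days.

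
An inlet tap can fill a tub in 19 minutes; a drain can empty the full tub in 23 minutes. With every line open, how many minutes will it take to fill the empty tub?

Net rate = 1/19 − 1/23 = (23 − 19)/437 = 4/437 per minute.
Filling time = 1 ÷ (4/437) = 437/4 minutes.

437/4 minutes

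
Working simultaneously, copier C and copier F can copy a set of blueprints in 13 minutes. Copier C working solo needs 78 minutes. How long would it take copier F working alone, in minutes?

Combined rate is 1/13 per minute.
Known contribution: 1/78 per minute.
So copier F's rate is 1/13 − 1/78 = 5/78, meaning 78/5 minutes alone.

78/5 minutes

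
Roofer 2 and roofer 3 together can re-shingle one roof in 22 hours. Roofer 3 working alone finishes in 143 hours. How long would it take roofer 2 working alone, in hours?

Combined rate is 1/22 per hour.
Known contribution: 1/143 per hour.
So roofer 2's rate is 1/22 − 1/143 = 1/26, meaning 26 hours alone.

26 hours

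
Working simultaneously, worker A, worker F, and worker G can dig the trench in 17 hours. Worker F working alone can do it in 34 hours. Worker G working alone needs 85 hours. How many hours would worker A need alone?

Combined rate is 1/17 per hour.
Known contribution: 1/34 + 1/85 = (5 + 2)/170 = 7/170 per hour.
So worker A's rate is 1/17 − 7/170 = 3/170, meaning 170/3 hours alone.

170/3 hours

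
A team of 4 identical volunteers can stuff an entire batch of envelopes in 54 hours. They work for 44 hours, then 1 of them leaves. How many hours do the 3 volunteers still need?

40/3 hours

One volunteer does 1/216 of the job per hour.
After 44 hours with 4 volunteers, 22/27 is done (5/27 left).
With 3 volunteers the rate is 3/216 = 1/72, so the rest takes 5/27 ÷ 1/72 = 40/3 hours.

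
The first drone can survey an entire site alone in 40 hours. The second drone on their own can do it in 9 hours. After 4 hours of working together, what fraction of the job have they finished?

Combined rate: 1/40 + 1/9 = (9 + 40)/360 = 49/360 per hour.
In 4 hours they complete 4·49/360 = 49/90 of the job.

49/90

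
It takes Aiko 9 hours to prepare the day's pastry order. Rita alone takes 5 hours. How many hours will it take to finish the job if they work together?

45/14 hours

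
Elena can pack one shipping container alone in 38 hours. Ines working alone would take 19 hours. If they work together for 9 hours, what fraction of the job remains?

11/38

Combined rate: 1/38 + 1/19 = (1 + 2)/38 = 3/38 per hour.
In 9 hours they complete 9·3/38 = 27/38 of the job.
So 11/38 remains.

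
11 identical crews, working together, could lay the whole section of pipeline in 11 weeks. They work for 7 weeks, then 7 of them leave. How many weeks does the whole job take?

18 weeks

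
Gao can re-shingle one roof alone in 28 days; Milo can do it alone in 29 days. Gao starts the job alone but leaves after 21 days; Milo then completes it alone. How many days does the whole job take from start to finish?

In 21 days Gao does 21/28 = 3/4 of the job, leaving 1/4.
Milo works at 1/29 per day, so finishing takes 1/4 ÷ 1/29 = 29/4 days.
Total time = 21 + 29/4 = 113/4 days.

113/4 days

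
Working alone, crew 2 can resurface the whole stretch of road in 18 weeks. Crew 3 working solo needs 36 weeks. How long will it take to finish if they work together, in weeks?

12 weeks

Combined rate: 1/18 + 1/36 = (2 + 1)/36 = 3/36 = 1/12 per week.
Time = 1 ÷ (1/12) = 12 weeks.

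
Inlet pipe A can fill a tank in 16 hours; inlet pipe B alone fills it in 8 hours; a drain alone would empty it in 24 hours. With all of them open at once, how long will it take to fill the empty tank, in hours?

48/7 hours

Net rate = 1/16 + 1/8 − 1/24 = (3 + 6 − 2)/48 = 7/48 per hour.
Filling time = 1 ÷ (7/48) = 48/7 hours.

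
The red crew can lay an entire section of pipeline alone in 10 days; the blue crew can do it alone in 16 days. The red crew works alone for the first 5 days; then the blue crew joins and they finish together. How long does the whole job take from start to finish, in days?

105/13 days

In 5 days the red crew does 5/10 = 1/2 of the job, leaving 1/2.
The red crew and the blue crew together work at 13/80 per day, so finishing takes 1/2 ÷ 13/80 = 40/13 days.
Total time = 5 + 40/13 = 105/13 days.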